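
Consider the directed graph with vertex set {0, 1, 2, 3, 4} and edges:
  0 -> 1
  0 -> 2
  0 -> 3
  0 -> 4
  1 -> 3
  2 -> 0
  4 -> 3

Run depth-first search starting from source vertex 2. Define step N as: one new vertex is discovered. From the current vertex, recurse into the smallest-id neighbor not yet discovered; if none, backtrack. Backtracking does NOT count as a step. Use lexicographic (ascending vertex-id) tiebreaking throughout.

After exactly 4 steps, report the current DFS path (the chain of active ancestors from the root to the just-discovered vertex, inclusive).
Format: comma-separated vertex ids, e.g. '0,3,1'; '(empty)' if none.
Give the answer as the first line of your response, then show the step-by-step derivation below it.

2,0,1,3

step 1: discover 2; path=2; order=2
step 2: discover 0; path=2>0; order=2,0
step 3: discover 1; path=2>0>1; order=2,0,1
step 4: discover 3; path=2>0>1>3; order=2,0,1,3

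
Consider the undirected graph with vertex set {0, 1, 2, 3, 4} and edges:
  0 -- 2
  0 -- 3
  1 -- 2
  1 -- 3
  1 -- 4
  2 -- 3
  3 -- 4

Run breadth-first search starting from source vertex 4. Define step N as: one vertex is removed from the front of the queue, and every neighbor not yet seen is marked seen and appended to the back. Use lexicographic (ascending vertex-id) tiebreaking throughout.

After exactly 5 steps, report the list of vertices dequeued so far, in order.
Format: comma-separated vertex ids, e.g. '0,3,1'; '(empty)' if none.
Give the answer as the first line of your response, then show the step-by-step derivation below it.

4,1,3,2,0

step 1: dequeue 4; queue=[1,3]; order=4
step 2: dequeue 1; queue=[3,2]; order=4,1
step 3: dequeue 3; queue=[2,0]; order=4,1,3
step 4: dequeue 2; queue=[0]; order=4,1,3,2
step 5: dequeue 0; queue=[(empty)]; order=4,1,3,2,0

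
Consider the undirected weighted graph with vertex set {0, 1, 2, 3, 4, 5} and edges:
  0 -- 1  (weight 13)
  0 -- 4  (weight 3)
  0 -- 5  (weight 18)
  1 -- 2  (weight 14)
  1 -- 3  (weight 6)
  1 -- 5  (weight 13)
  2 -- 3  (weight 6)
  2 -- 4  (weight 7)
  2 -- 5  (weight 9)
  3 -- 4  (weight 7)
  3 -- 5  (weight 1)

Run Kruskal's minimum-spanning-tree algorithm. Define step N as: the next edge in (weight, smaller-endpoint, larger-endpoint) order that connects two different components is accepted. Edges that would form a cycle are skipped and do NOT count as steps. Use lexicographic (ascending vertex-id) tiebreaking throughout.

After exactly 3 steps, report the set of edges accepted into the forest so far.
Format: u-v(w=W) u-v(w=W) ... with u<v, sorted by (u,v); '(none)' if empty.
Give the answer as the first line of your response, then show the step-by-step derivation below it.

0-4(w=3) 1-3(w=6) 3-5(w=1)

step 1: add edge 3-5 (w=1); MST = {3-5(w=1)}
step 2: add edge 0-4 (w=3); MST = {0-4(w=3) 3-5(w=1)}
step 3: add edge 1-3 (w=6); MST = {0-4(w=3) 1-3(w=6) 3-5(w=1)}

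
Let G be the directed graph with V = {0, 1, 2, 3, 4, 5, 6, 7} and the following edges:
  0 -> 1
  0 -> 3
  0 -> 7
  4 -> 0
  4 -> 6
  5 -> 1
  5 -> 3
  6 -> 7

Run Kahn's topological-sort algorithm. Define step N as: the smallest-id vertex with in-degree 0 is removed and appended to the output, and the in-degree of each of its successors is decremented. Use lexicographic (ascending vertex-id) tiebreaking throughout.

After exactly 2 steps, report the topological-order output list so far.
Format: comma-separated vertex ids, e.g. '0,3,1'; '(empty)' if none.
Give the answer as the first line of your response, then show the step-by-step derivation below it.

2,4

step 1: output 2; order=[2]; indeg=(1,2,0,2,0,0,1,2)
step 2: output 4; order=[2,4]; indeg=(0,2,0,2,0,0,0,2)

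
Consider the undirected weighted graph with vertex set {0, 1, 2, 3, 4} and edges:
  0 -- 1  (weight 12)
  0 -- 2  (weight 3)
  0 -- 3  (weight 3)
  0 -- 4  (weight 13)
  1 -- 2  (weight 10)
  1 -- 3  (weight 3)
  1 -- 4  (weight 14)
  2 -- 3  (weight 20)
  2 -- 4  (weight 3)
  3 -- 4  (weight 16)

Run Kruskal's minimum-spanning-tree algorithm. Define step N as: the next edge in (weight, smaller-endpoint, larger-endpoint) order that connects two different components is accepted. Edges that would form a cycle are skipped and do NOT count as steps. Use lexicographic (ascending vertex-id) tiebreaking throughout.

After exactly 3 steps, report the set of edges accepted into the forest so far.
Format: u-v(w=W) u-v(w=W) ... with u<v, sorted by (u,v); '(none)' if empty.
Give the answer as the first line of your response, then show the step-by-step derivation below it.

0-2(w=3) 0-3(w=3) 1-3(w=3)

step 1: add edge 0-2 (w=3); MST = {0-2(w=3)}
step 2: add edge 0-3 (w=3); MST = {0-2(w=3) 0-3(w=3)}
step 3: add edge 1-3 (w=3); MST = {0-2(w=3) 0-3(w=3) 1-3(w=3)}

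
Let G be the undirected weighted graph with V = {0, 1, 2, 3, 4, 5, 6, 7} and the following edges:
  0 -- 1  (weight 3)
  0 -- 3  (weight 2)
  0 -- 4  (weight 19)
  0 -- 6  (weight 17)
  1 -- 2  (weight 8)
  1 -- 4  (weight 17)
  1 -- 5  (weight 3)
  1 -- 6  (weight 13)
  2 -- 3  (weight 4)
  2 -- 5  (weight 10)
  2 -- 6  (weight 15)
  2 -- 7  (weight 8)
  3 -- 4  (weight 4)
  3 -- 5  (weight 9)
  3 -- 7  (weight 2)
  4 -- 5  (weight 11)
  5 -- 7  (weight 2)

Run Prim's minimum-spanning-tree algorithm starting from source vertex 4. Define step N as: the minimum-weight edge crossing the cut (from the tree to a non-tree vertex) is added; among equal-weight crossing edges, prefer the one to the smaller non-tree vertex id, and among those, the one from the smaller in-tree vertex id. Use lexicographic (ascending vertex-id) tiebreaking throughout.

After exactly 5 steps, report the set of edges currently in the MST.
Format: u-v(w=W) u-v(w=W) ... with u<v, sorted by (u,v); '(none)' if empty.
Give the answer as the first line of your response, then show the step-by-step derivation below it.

0-1(w=3) 0-3(w=2) 3-4(w=4) 3-7(w=2) 5-7(w=2)

step 1: add edge 3-4 (w=4); MST = {3-4(w=4)}
step 2: add edge 0-3 (w=2); MST = {0-3(w=2) 3-4(w=4)}
step 3: add edge 3-7 (w=2); MST = {0-3(w=2) 3-4(w=4) 3-7(w=2)}
step 4: add edge 5-7 (w=2); MST = {0-3(w=2) 3-4(w=4) 3-7(w=2) 5-7(w=2)}
step 5: add edge 0-1 (w=3); MST = {0-1(w=3) 0-3(w=2) 3-4(w=4) 3-7(w=2) 5-7(w=2)}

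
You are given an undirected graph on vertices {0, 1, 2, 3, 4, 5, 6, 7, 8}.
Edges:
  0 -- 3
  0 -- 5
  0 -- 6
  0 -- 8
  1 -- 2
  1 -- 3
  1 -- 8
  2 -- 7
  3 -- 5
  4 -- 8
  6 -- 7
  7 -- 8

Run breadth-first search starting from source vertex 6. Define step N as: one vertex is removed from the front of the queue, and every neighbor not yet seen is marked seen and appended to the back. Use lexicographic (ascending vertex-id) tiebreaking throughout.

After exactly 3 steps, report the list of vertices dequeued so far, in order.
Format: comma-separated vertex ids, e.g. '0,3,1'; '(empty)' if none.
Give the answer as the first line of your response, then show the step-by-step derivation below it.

6,0,7

step 1: dequeue 6; queue=[0,7]; order=6
step 2: dequeue 0; queue=[7,3,5,8]; order=6,0
step 3: dequeue 7; queue=[3,5,8,2]; order=6,0,7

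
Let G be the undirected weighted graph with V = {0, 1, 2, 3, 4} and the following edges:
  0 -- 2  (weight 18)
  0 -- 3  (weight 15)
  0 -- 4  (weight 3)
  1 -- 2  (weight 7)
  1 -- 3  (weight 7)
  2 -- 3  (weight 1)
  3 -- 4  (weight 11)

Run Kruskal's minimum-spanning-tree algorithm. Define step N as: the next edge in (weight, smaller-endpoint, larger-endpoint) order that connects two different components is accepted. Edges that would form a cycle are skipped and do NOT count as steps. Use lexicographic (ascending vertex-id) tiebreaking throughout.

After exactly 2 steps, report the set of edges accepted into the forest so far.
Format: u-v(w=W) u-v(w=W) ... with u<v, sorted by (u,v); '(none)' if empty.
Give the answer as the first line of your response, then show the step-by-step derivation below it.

0-4(w=3) 2-3(w=1)

step 1: add edge 2-3 (w=1); MST = {2-3(w=1)}
step 2: add edge 0-4 (w=3); MST = {0-4(w=3) 2-3(w=1)}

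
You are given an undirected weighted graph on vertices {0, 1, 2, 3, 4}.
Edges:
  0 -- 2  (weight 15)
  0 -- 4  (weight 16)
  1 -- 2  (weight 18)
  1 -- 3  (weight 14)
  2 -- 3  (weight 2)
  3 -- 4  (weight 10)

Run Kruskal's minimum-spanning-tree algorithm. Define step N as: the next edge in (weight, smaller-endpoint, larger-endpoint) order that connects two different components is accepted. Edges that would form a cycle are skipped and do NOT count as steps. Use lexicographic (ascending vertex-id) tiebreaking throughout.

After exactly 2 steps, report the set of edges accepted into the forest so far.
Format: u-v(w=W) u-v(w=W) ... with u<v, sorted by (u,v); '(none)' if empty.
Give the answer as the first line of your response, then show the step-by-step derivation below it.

2-3(w=2) 3-4(w=10)

step 1: add edge 2-3 (w=2); MST = {2-3(w=2)}
step 2: add edge 3-4 (w=10); MST = {2-3(w=2) 3-4(w=10)}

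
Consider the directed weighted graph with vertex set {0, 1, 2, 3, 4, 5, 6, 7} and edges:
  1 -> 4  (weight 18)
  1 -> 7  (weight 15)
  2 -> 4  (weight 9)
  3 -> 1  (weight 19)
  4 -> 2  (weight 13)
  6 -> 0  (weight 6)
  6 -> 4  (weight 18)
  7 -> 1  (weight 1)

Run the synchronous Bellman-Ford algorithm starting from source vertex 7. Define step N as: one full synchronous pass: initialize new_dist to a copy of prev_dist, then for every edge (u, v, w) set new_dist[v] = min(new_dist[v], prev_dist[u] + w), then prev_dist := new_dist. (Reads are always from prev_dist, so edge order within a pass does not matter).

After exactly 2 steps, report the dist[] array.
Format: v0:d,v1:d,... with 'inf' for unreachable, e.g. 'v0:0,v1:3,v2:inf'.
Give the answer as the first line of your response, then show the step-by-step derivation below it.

v0:inf,v1:1,v2:inf,v3:inf,v4:19,v5:inf,v6:inf,v7:0

step 1: dist = v0:inf,v1:1,v2:inf,v3:inf,v4:inf,v5:inf,v6:inf,v7:0
step 2: dist = v0:inf,v1:1,v2:inf,v3:inf,v4:19,v5:inf,v6:inf,v7:0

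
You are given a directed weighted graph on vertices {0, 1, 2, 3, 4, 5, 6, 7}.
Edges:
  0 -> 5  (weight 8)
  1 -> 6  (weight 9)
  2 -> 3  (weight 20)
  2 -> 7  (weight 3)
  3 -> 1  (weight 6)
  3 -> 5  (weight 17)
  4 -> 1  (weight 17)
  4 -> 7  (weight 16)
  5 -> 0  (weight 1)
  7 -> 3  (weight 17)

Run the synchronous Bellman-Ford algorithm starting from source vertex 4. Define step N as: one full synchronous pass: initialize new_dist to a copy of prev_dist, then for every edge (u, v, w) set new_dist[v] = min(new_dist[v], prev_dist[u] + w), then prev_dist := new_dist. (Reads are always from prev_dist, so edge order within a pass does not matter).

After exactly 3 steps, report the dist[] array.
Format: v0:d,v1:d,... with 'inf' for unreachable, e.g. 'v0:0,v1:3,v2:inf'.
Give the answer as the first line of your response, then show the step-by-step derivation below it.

v0:inf,v1:17,v2:inf,v3:33,v4:0,v5:50,v6:26,v7:16

step 1: dist = v0:inf,v1:17,v2:inf,v3:inf,v4:0,v5:inf,v6:inf,v7:16
step 2: dist = v0:inf,v1:17,v2:inf,v3:33,v4:0,v5:inf,v6:26,v7:16
step 3: dist = v0:inf,v1:17,v2:inf,v3:33,v4:0,v5:50,v6:26,v7:16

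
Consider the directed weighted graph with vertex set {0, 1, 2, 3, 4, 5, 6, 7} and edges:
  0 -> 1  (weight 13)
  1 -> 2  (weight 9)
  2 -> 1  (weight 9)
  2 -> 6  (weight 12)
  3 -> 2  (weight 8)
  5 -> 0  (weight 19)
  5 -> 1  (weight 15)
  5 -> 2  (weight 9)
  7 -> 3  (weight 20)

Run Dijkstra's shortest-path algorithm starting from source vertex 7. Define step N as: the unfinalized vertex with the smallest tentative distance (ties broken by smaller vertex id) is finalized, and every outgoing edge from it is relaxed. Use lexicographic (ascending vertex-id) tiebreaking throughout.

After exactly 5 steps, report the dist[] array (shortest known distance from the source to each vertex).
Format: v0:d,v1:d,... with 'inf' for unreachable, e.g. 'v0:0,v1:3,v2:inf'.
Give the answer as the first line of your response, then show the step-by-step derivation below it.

v0:inf,v1:37,v2:28,v3:20,v4:inf,v5:inf,v6:40,v7:0

step 1: dist = v0:inf,v1:inf,v2:inf,v3:20,v4:inf,v5:inf,v6:inf,v7:0
step 2: dist = v0:inf,v1:inf,v2:28,v3:20,v4:inf,v5:inf,v6:inf,v7:0
step 3: dist = v0:inf,v1:37,v2:28,v3:20,v4:inf,v5:inf,v6:40,v7:0
step 4: dist = v0:inf,v1:37,v2:28,v3:20,v4:inf,v5:inf,v6:40,v7:0
step 5: dist = v0:inf,v1:37,v2:28,v3:20,v4:inf,v5:inf,v6:40,v7:0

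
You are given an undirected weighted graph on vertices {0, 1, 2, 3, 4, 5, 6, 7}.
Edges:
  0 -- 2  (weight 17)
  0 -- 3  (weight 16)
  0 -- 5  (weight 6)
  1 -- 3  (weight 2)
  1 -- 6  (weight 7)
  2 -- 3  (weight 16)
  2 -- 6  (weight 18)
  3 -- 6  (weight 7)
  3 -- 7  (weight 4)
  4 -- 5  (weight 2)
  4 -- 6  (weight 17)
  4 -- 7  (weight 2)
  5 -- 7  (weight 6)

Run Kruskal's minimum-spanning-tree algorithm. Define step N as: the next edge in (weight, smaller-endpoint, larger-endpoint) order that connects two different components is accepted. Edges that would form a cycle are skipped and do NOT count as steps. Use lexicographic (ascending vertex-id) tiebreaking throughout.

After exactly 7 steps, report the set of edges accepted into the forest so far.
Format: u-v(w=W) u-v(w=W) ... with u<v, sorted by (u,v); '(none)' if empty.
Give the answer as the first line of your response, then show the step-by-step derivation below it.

0-5(w=6) 1-3(w=2) 1-6(w=7) 2-3(w=16) 3-7(w=4) 4-5(w=2) 4-7(w=2)

step 1: add edge 1-3 (w=2); MST = {1-3(w=2)}
step 2: add edge 4-5 (w=2); MST = {1-3(w=2) 4-5(w=2)}
step 3: add edge 4-7 (w=2); MST = {1-3(w=2) 4-5(w=2) 4-7(w=2)}
step 4: add edge 3-7 (w=4); MST = {1-3(w=2) 3-7(w=4) 4-5(w=2) 4-7(w=2)}
step 5: add edge 0-5 (w=6); MST = {0-5(w=6) 1-3(w=2) 3-7(w=4) 4-5(w=2) 4-7(w=2)}
step 6: add edge 1-6 (w=7); MST = {0-5(w=6) 1-3(w=2) 1-6(w=7) 3-7(w=4) 4-5(w=2) 4-7(w=2)}
step 7: add edge 2-3 (w=16); MST = {0-5(w=6) 1-3(w=2) 1-6(w=7) 2-3(w=16) 3-7(w=4) 4-5(w=2) 4-7(w=2)}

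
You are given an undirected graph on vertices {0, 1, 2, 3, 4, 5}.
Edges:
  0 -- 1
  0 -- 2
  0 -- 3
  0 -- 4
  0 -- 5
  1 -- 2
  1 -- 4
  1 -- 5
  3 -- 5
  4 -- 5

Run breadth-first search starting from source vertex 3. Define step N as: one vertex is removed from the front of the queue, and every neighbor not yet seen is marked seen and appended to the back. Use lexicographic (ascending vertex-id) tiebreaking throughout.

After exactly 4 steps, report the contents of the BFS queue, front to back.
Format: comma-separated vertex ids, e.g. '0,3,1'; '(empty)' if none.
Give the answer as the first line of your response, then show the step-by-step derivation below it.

2,4

step 1: dequeue 3; queue=[0,5]; order=3
step 2: dequeue 0; queue=[5,1,2,4]; order=3,0
step 3: dequeue 5; queue=[1,2,4]; order=3,0,5
step 4: dequeue 1; queue=[2,4]; order=3,0,5,1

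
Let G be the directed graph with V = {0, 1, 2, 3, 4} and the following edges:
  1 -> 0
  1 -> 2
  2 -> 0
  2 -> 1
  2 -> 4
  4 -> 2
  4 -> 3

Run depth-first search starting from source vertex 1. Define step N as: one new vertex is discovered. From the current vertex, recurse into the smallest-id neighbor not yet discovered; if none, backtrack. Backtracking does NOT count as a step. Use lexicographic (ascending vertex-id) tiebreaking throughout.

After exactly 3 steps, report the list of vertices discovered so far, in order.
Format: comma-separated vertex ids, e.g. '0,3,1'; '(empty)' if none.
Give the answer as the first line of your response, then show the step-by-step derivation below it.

1,0,2

step 1: discover 1; path=1; order=1
step 2: discover 0; path=1>0; order=1,0
step 3: discover 2; path=1>2; order=1,0,2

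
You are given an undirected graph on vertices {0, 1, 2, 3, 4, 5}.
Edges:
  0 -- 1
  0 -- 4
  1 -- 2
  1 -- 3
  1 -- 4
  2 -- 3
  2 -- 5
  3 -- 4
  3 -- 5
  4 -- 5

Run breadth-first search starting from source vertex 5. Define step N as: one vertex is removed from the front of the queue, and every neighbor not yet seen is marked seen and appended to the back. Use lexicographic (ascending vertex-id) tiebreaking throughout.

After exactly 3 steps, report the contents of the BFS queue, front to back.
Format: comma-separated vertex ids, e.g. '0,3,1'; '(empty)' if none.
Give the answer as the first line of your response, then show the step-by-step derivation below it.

4,1

step 1: dequeue 5; queue=[2,3,4]; order=5
step 2: dequeue 2; queue=[3,4,1]; order=5,2
step 3: dequeue 3; queue=[4,1]; order=5,2,3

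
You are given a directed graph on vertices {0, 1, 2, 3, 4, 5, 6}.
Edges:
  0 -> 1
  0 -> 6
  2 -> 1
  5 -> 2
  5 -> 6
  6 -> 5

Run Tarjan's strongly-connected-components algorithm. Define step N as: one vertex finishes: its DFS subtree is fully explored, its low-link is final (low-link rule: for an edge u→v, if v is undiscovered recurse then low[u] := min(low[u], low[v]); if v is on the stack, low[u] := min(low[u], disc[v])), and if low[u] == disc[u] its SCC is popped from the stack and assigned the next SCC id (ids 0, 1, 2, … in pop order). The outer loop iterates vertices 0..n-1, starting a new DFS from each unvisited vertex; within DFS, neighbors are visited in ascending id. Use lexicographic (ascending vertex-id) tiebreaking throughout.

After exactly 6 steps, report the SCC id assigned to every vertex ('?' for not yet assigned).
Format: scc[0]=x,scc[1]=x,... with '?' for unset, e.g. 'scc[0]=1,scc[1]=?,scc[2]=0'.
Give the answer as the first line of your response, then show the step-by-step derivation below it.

scc[0]=3,scc[1]=0,scc[2]=1,scc[3]=4,scc[4]=?,scc[5]=2,scc[6]=2

step 1: low=(low[0]=0,low[1]=1,low[2]=?,low[3]=?,low[4]=?,low[5]=?,low[6]=?); scc=(scc[0]=?,scc[1]=0,scc[2]=?,scc[3]=?,scc[4]=?,scc[5]=?,scc[6]=?)
step 2: low=(low[0]=0,low[1]=1,low[2]=4,low[3]=?,low[4]=?,low[5]=3,low[6]=2); scc=(scc[0]=?,scc[1]=0,scc[2]=1,scc[3]=?,scc[4]=?,scc[5]=?,scc[6]=?)
step 3: low=(low[0]=0,low[1]=1,low[2]=4,low[3]=?,low[4]=?,low[5]=2,low[6]=2); scc=(scc[0]=?,scc[1]=0,scc[2]=1,scc[3]=?,scc[4]=?,scc[5]=?,scc[6]=?)
step 4: low=(low[0]=0,low[1]=1,low[2]=4,low[3]=?,low[4]=?,low[5]=2,low[6]=2); scc=(scc[0]=?,scc[1]=0,scc[2]=1,scc[3]=?,scc[4]=?,scc[5]=2,scc[6]=2)
step 5: low=(low[0]=0,low[1]=1,low[2]=4,low[3]=?,low[4]=?,low[5]=2,low[6]=2); scc=(scc[0]=3,scc[1]=0,scc[2]=1,scc[3]=?,scc[4]=?,scc[5]=2,scc[6]=2)
step 6: low=(low[0]=0,low[1]=1,low[2]=4,low[3]=5,low[4]=?,low[5]=2,low[6]=2); scc=(scc[0]=3,scc[1]=0,scc[2]=1,scc[3]=4,scc[4]=?,scc[5]=2,scc[6]=2)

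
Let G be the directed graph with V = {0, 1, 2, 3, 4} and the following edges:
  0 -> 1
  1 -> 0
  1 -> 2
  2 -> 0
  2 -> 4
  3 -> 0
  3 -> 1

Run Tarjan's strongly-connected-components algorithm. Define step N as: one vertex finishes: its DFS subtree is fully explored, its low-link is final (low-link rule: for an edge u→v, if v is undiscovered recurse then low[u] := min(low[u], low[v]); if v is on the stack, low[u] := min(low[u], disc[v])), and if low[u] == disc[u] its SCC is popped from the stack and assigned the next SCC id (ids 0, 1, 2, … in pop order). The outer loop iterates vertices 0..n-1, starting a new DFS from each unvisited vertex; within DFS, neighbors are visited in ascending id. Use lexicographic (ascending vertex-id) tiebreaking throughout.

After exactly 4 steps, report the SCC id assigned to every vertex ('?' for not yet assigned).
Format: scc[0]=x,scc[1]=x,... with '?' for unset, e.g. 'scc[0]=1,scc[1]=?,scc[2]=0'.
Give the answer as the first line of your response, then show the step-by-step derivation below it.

scc[0]=1,scc[1]=1,scc[2]=1,scc[3]=?,scc[4]=0

step 1: low=(low[0]=0,low[1]=0,low[2]=0,low[3]=?,low[4]=3); scc=(scc[0]=?,scc[1]=?,scc[2]=?,scc[3]=?,scc[4]=0)
step 2: low=(low[0]=0,low[1]=0,low[2]=0,low[3]=?,low[4]=3); scc=(scc[0]=?,scc[1]=?,scc[2]=?,scc[3]=?,scc[4]=0)
step 3: low=(low[0]=0,low[1]=0,low[2]=0,low[3]=?,low[4]=3); scc=(scc[0]=?,scc[1]=?,scc[2]=?,scc[3]=?,scc[4]=0)
step 4: low=(low[0]=0,low[1]=0,low[2]=0,low[3]=?,low[4]=3); scc=(scc[0]=1,scc[1]=1,scc[2]=1,scc[3]=?,scc[4]=0)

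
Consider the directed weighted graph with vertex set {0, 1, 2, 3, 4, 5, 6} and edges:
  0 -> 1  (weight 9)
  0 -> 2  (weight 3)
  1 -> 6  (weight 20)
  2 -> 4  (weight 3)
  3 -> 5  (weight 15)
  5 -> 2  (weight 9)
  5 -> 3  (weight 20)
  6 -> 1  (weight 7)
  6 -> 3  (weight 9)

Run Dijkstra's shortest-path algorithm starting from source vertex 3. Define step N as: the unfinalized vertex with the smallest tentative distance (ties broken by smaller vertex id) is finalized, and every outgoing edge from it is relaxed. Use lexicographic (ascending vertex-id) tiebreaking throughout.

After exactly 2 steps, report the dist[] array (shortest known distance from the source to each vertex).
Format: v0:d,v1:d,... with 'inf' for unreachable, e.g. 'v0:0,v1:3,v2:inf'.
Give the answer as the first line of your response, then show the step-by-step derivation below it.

v0:inf,v1:inf,v2:24,v3:0,v4:inf,v5:15,v6:inf

step 1: dist = v0:inf,v1:inf,v2:inf,v3:0,v4:inf,v5:15,v6:inf
step 2: dist = v0:inf,v1:inf,v2:24,v3:0,v4:inf,v5:15,v6:inf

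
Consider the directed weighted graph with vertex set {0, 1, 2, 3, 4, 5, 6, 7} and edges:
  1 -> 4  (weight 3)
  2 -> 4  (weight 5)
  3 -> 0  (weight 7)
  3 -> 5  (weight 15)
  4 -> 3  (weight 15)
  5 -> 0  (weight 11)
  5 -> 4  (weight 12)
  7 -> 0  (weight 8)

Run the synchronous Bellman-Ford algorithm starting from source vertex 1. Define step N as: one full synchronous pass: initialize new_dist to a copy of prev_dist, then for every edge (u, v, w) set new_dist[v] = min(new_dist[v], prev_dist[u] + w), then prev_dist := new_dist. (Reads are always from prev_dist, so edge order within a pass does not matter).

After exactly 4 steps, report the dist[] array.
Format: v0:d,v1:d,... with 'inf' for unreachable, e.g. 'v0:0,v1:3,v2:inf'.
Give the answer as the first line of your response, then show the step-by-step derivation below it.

v0:25,v1:0,v2:inf,v3:18,v4:3,v5:33,v6:inf,v7:inf

step 1: dist = v0:inf,v1:0,v2:inf,v3:inf,v4:3,v5:inf,v6:inf,v7:inf
step 2: dist = v0:inf,v1:0,v2:inf,v3:18,v4:3,v5:inf,v6:inf,v7:inf
step 3: dist = v0:25,v1:0,v2:inf,v3:18,v4:3,v5:33,v6:inf,v7:inf
step 4: dist = v0:25,v1:0,v2:inf,v3:18,v4:3,v5:33,v6:inf,v7:inf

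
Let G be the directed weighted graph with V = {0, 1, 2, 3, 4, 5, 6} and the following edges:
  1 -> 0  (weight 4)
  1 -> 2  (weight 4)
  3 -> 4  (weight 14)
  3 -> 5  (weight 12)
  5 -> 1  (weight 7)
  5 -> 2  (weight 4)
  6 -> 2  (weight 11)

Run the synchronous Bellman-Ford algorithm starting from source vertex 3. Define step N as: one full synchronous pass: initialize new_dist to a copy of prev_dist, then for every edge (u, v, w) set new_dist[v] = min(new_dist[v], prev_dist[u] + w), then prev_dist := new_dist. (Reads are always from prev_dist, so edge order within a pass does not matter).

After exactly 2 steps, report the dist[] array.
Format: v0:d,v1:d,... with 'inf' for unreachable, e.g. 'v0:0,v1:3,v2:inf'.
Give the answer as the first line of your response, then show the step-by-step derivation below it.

v0:inf,v1:19,v2:16,v3:0,v4:14,v5:12,v6:inf

step 1: dist = v0:inf,v1:inf,v2:inf,v3:0,v4:14,v5:12,v6:inf
step 2: dist = v0:inf,v1:19,v2:16,v3:0,v4:14,v5:12,v6:inf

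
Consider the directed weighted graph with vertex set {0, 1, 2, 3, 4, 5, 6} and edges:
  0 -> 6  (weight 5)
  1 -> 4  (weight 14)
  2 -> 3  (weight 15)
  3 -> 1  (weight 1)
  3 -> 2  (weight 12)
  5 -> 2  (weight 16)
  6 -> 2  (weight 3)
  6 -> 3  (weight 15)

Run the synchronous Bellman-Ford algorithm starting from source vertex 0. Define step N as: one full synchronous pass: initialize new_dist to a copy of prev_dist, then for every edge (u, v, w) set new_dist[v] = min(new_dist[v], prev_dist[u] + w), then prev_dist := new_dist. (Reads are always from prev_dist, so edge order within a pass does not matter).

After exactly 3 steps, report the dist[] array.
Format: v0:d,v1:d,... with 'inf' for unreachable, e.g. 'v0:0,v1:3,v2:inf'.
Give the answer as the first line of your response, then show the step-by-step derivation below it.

v0:0,v1:21,v2:8,v3:20,v4:inf,v5:inf,v6:5

step 1: dist = v0:0,v1:inf,v2:inf,v3:inf,v4:inf,v5:inf,v6:5
step 2: dist = v0:0,v1:inf,v2:8,v3:20,v4:inf,v5:inf,v6:5
step 3: dist = v0:0,v1:21,v2:8,v3:20,v4:inf,v5:inf,v6:5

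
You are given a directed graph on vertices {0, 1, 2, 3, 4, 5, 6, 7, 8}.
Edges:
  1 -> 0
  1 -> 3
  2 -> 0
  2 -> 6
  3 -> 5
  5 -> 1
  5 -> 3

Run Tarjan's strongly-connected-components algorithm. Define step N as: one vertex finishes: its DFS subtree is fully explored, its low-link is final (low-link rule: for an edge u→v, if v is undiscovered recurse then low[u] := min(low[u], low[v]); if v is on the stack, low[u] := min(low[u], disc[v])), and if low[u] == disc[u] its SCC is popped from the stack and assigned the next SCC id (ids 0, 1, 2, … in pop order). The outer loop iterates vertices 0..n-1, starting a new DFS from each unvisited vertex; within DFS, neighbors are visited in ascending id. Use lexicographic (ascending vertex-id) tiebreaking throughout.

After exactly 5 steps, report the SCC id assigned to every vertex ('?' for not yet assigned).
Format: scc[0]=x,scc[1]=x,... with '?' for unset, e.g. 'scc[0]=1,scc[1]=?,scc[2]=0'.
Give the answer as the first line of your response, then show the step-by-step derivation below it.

scc[0]=0,scc[1]=1,scc[2]=?,scc[3]=1,scc[4]=?,scc[5]=1,scc[6]=2,scc[7]=?,scc[8]=?

step 1: low=(low[0]=0,low[1]=?,low[2]=?,low[3]=?,low[4]=?,low[5]=?,low[6]=?,low[7]=?,low[8]=?); scc=(scc[0]=0,scc[1]=?,scc[2]=?,scc[3]=?,scc[4]=?,scc[5]=?,scc[6]=?,scc[7]=?,scc[8]=?)
step 2: low=(low[0]=0,low[1]=1,low[2]=?,low[3]=2,low[4]=?,low[5]=1,low[6]=?,low[7]=?,low[8]=?); scc=(scc[0]=0,scc[1]=?,scc[2]=?,scc[3]=?,scc[4]=?,scc[5]=?,scc[6]=?,scc[7]=?,scc[8]=?)
step 3: low=(low[0]=0,low[1]=1,low[2]=?,low[3]=1,low[4]=?,low[5]=1,low[6]=?,low[7]=?,low[8]=?); scc=(scc[0]=0,scc[1]=?,scc[2]=?,scc[3]=?,scc[4]=?,scc[5]=?,scc[6]=?,scc[7]=?,scc[8]=?)
step 4: low=(low[0]=0,low[1]=1,low[2]=?,low[3]=1,low[4]=?,low[5]=1,low[6]=?,low[7]=?,low[8]=?); scc=(scc[0]=0,scc[1]=1,scc[2]=?,scc[3]=1,scc[4]=?,scc[5]=1,scc[6]=?,scc[7]=?,scc[8]=?)
step 5: low=(low[0]=0,low[1]=1,low[2]=4,low[3]=1,low[4]=?,low[5]=1,low[6]=5,low[7]=?,low[8]=?); scc=(scc[0]=0,scc[1]=1,scc[2]=?,scc[3]=1,scc[4]=?,scc[5]=1,scc[6]=2,scc[7]=?,scc[8]=?)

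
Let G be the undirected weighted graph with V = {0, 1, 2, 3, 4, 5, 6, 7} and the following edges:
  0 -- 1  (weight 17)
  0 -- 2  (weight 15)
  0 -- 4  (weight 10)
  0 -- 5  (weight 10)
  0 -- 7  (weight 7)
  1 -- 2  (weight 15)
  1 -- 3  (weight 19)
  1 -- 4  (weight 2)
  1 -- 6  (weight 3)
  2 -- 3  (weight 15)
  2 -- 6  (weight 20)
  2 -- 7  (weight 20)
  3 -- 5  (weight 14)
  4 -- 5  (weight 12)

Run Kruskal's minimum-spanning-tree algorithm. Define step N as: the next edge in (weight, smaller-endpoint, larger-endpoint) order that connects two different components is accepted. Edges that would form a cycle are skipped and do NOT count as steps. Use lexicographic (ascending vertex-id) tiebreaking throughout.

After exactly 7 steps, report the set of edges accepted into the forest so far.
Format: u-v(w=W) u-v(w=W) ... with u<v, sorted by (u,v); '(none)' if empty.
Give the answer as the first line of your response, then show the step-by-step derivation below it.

0-2(w=15) 0-4(w=10) 0-5(w=10) 0-7(w=7) 1-4(w=2) 1-6(w=3) 3-5(w=14)

step 1: add edge 1-4 (w=2); MST = {1-4(w=2)}
step 2: add edge 1-6 (w=3); MST = {1-4(w=2) 1-6(w=3)}
step 3: add edge 0-7 (w=7); MST = {0-7(w=7) 1-4(w=2) 1-6(w=3)}
step 4: add edge 0-4 (w=10); MST = {0-4(w=10) 0-7(w=7) 1-4(w=2) 1-6(w=3)}
step 5: add edge 0-5 (w=10); MST = {0-4(w=10) 0-5(w=10) 0-7(w=7) 1-4(w=2) 1-6(w=3)}
step 6: add edge 3-5 (w=14); MST = {0-4(w=10) 0-5(w=10) 0-7(w=7) 1-4(w=2) 1-6(w=3) 3-5(w=14)}
step 7: add edge 0-2 (w=15); MST = {0-2(w=15) 0-4(w=10) 0-5(w=10) 0-7(w=7) 1-4(w=2) 1-6(w=3) 3-5(w=14)}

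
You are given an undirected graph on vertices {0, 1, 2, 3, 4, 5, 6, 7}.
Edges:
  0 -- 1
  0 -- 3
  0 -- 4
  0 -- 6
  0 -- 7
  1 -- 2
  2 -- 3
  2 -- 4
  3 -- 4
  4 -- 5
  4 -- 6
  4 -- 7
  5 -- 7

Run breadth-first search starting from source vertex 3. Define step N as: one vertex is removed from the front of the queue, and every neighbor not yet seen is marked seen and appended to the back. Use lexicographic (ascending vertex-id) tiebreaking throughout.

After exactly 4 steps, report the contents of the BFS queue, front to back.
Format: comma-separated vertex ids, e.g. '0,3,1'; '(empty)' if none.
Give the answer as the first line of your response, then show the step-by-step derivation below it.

1,6,7,5

step 1: dequeue 3; queue=[0,2,4]; order=3
step 2: dequeue 0; queue=[2,4,1,6,7]; order=3,0
step 3: dequeue 2; queue=[4,1,6,7]; order=3,0,2
step 4: dequeue 4; queue=[1,6,7,5]; order=3,0,2,4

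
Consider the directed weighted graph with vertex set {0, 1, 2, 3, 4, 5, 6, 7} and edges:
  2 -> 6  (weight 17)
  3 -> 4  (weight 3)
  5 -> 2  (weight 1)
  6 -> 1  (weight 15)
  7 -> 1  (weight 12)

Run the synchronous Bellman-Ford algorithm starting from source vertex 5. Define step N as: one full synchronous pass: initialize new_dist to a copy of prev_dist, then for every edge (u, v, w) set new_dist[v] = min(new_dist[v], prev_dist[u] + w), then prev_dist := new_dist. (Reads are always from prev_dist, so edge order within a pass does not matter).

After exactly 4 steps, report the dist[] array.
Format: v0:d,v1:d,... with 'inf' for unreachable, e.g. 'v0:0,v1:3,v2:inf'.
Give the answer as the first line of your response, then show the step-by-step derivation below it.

v0:inf,v1:33,v2:1,v3:inf,v4:inf,v5:0,v6:18,v7:inf

step 1: dist = v0:inf,v1:inf,v2:1,v3:inf,v4:inf,v5:0,v6:inf,v7:inf
step 2: dist = v0:inf,v1:inf,v2:1,v3:inf,v4:inf,v5:0,v6:18,v7:inf
step 3: dist = v0:inf,v1:33,v2:1,v3:inf,v4:inf,v5:0,v6:18,v7:inf
step 4: dist = v0:inf,v1:33,v2:1,v3:inf,v4:inf,v5:0,v6:18,v7:inf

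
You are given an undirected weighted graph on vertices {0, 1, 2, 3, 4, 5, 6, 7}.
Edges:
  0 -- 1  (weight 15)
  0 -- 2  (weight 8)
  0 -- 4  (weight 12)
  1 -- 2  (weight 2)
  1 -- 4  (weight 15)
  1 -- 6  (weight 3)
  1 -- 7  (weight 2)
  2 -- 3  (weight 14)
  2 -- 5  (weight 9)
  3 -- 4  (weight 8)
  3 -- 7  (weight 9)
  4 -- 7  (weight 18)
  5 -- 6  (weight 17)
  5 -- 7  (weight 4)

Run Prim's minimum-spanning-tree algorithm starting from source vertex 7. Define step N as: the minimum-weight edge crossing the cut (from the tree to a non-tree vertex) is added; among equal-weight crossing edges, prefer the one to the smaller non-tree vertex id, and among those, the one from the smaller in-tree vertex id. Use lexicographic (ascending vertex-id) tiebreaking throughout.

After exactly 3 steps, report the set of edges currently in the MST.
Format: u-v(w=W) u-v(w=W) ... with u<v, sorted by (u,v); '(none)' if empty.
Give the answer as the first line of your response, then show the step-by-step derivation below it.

1-2(w=2) 1-6(w=3) 1-7(w=2)

step 1: add edge 1-7 (w=2); MST = {1-7(w=2)}
step 2: add edge 1-2 (w=2); MST = {1-2(w=2) 1-7(w=2)}
step 3: add edge 1-6 (w=3); MST = {1-2(w=2) 1-6(w=3) 1-7(w=2)}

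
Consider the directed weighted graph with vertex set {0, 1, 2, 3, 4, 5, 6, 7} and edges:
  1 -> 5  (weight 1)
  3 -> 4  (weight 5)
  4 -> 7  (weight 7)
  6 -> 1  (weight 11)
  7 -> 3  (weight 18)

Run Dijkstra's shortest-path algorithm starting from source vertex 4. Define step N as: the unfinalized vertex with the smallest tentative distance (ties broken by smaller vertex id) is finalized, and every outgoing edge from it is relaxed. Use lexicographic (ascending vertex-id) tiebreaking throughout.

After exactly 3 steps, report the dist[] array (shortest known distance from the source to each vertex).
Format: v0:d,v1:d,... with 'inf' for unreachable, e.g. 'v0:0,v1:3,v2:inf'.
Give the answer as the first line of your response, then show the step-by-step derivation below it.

v0:inf,v1:inf,v2:inf,v3:25,v4:0,v5:inf,v6:inf,v7:7

step 1: dist = v0:inf,v1:inf,v2:inf,v3:inf,v4:0,v5:inf,v6:inf,v7:7
step 2: dist = v0:inf,v1:inf,v2:inf,v3:25,v4:0,v5:inf,v6:inf,v7:7
step 3: dist = v0:inf,v1:inf,v2:inf,v3:25,v4:0,v5:inf,v6:inf,v7:7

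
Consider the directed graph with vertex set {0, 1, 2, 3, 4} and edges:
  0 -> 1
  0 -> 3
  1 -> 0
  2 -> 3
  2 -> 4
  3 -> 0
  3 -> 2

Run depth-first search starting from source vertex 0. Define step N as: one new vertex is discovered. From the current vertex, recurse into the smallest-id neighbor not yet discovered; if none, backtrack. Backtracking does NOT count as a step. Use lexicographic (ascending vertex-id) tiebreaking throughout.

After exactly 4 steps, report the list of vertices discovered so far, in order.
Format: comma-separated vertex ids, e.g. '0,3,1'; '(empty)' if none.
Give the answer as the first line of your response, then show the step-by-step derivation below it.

0,1,3,2

step 1: discover 0; path=0; order=0
step 2: discover 1; path=0>1; order=0,1
step 3: discover 3; path=0>3; order=0,1,3
step 4: discover 2; path=0>3>2; order=0,1,3,2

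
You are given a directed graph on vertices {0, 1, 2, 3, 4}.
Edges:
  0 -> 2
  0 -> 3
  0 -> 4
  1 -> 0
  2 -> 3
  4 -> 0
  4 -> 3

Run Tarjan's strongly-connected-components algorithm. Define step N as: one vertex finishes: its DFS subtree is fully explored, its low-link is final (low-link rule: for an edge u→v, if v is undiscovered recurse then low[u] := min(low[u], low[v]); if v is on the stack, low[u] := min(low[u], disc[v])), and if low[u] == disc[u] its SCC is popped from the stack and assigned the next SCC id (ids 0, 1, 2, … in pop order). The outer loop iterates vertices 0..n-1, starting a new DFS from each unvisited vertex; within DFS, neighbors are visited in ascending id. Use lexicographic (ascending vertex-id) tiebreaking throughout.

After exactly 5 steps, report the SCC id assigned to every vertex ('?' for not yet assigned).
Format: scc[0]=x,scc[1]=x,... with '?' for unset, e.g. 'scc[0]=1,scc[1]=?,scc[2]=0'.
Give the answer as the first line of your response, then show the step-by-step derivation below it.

scc[0]=2,scc[1]=3,scc[2]=1,scc[3]=0,scc[4]=2

step 1: low=(low[0]=0,low[1]=?,low[2]=1,low[3]=2,low[4]=?); scc=(scc[0]=?,scc[1]=?,scc[2]=?,scc[3]=0,scc[4]=?)
step 2: low=(low[0]=0,low[1]=?,low[2]=1,low[3]=2,low[4]=?); scc=(scc[0]=?,scc[1]=?,scc[2]=1,scc[3]=0,scc[4]=?)
step 3: low=(low[0]=0,low[1]=?,low[2]=1,low[3]=2,low[4]=0); scc=(scc[0]=?,scc[1]=?,scc[2]=1,scc[3]=0,scc[4]=?)
step 4: low=(low[0]=0,low[1]=?,low[2]=1,low[3]=2,low[4]=0); scc=(scc[0]=2,scc[1]=?,scc[2]=1,scc[3]=0,scc[4]=2)
step 5: low=(low[0]=0,low[1]=4,low[2]=1,low[3]=2,low[4]=0); scc=(scc[0]=2,scc[1]=3,scc[2]=1,scc[3]=0,scc[4]=2)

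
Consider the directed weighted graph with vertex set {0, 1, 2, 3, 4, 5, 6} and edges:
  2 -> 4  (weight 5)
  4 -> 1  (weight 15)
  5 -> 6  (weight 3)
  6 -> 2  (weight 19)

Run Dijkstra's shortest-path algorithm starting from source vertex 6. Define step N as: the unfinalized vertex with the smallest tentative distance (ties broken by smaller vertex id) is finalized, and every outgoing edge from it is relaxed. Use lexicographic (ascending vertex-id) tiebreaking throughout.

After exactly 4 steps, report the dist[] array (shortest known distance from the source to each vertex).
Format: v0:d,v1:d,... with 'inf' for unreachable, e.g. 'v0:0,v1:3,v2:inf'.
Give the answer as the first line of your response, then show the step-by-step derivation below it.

v0:inf,v1:39,v2:19,v3:inf,v4:24,v5:inf,v6:0

step 1: dist = v0:inf,v1:inf,v2:19,v3:inf,v4:inf,v5:inf,v6:0
step 2: dist = v0:inf,v1:inf,v2:19,v3:inf,v4:24,v5:inf,v6:0
step 3: dist = v0:inf,v1:39,v2:19,v3:inf,v4:24,v5:inf,v6:0
step 4: dist = v0:inf,v1:39,v2:19,v3:inf,v4:24,v5:inf,v6:0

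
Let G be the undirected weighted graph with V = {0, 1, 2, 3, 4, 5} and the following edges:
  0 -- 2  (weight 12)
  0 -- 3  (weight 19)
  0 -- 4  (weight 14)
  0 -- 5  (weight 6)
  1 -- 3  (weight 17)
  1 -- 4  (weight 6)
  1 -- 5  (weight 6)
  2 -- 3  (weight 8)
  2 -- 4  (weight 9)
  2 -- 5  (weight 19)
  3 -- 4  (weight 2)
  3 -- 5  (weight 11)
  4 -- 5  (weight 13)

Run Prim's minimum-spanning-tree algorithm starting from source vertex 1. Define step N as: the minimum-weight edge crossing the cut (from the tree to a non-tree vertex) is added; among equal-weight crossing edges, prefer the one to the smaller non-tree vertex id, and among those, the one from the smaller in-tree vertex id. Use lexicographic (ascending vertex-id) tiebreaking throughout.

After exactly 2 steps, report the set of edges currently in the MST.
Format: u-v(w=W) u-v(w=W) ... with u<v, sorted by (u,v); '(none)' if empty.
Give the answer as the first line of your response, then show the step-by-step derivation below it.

1-4(w=6) 3-4(w=2)

step 1: add edge 1-4 (w=6); MST = {1-4(w=6)}
step 2: add edge 3-4 (w=2); MST = {1-4(w=6) 3-4(w=2)}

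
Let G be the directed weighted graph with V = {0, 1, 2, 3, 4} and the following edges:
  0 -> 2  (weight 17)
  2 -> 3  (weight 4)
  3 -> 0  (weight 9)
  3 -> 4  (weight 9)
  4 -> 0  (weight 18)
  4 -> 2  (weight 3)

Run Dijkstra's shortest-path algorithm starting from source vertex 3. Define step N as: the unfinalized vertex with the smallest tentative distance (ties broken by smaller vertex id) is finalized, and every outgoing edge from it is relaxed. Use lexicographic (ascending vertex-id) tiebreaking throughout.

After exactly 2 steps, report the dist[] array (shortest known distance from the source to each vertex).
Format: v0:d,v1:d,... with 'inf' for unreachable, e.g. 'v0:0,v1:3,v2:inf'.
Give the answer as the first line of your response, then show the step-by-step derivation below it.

v0:9,v1:inf,v2:26,v3:0,v4:9

step 1: dist = v0:9,v1:inf,v2:inf,v3:0,v4:9
step 2: dist = v0:9,v1:inf,v2:26,v3:0,v4:9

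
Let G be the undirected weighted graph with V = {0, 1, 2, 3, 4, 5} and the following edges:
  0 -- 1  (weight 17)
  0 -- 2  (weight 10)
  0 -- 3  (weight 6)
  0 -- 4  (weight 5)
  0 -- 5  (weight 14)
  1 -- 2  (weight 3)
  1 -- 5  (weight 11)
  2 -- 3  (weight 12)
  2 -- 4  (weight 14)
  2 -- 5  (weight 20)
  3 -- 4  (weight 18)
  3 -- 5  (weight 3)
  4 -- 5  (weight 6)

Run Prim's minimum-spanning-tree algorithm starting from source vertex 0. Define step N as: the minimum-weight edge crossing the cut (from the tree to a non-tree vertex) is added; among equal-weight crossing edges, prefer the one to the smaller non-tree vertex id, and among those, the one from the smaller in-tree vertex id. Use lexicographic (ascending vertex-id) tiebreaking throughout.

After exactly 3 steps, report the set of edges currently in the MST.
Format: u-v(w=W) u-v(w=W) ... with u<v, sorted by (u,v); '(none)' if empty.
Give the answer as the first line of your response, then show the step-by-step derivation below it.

0-3(w=6) 0-4(w=5) 3-5(w=3)

step 1: add edge 0-4 (w=5); MST = {0-4(w=5)}
step 2: add edge 0-3 (w=6); MST = {0-3(w=6) 0-4(w=5)}
step 3: add edge 3-5 (w=3); MST = {0-3(w=6) 0-4(w=5) 3-5(w=3)}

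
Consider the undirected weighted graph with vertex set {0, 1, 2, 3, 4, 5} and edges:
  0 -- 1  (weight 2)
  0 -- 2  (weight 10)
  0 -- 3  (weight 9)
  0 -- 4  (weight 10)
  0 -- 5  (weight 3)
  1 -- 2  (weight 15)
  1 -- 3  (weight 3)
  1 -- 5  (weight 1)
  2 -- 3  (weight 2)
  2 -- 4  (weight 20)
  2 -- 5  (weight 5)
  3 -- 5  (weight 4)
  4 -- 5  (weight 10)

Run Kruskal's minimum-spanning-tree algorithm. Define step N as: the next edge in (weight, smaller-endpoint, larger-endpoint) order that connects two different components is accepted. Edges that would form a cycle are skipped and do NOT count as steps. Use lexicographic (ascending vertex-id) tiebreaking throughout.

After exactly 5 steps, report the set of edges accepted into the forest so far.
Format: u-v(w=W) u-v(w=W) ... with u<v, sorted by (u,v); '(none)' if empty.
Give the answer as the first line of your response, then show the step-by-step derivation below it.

0-1(w=2) 0-4(w=10) 1-3(w=3) 1-5(w=1) 2-3(w=2)

step 1: add edge 1-5 (w=1); MST = {1-5(w=1)}
step 2: add edge 0-1 (w=2); MST = {0-1(w=2) 1-5(w=1)}
step 3: add edge 2-3 (w=2); MST = {0-1(w=2) 1-5(w=1) 2-3(w=2)}
step 4: add edge 1-3 (w=3); MST = {0-1(w=2) 1-3(w=3) 1-5(w=1) 2-3(w=2)}
step 5: add edge 0-4 (w=10); MST = {0-1(w=2) 0-4(w=10) 1-3(w=3) 1-5(w=1) 2-3(w=2)}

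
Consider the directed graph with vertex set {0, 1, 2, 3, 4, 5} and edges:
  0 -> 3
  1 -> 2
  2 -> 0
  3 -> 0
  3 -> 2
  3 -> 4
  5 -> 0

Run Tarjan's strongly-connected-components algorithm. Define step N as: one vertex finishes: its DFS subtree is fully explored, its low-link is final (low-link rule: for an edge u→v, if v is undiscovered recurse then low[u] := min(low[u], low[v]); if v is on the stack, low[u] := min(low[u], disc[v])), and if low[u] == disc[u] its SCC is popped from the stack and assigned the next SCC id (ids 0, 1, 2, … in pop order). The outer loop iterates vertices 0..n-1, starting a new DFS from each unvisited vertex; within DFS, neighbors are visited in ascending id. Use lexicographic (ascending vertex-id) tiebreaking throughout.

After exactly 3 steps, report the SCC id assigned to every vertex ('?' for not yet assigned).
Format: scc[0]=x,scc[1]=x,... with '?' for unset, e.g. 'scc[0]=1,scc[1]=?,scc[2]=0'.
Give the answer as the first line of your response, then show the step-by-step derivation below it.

scc[0]=?,scc[1]=?,scc[2]=?,scc[3]=?,scc[4]=0,scc[5]=?

step 1: low=(low[0]=0,low[1]=?,low[2]=0,low[3]=0,low[4]=?,low[5]=?); scc=(scc[0]=?,scc[1]=?,scc[2]=?,scc[3]=?,scc[4]=?,scc[5]=?)
step 2: low=(low[0]=0,low[1]=?,low[2]=0,low[3]=0,low[4]=3,low[5]=?); scc=(scc[0]=?,scc[1]=?,scc[2]=?,scc[3]=?,scc[4]=0,scc[5]=?)
step 3: low=(low[0]=0,low[1]=?,low[2]=0,low[3]=0,low[4]=3,low[5]=?); scc=(scc[0]=?,scc[1]=?,scc[2]=?,scc[3]=?,scc[4]=0,scc[5]=?)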